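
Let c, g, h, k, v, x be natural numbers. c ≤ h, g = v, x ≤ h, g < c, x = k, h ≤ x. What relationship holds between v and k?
v < k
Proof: h ≤ x and x ≤ h, so h = x. Because x = k, h = k. g < c and c ≤ h, hence g < h. Since g = v, v < h. Since h = k, v < k.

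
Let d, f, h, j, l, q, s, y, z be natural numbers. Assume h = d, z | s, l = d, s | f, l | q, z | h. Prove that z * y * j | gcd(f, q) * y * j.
Since z | s and s | f, z | f. h = d and z | h, thus z | d. Since l = d and l | q, d | q. z | d, so z | q. z | f, so z | gcd(f, q). Then z * y | gcd(f, q) * y. Then z * y * j | gcd(f, q) * y * j.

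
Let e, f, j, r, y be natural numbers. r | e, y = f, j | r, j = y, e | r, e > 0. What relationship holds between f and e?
f ≤ e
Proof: Since j = y and y = f, j = f. Since r | e and e | r, r = e. j | r, so j | e. j = f, so f | e. Since e > 0, f ≤ e.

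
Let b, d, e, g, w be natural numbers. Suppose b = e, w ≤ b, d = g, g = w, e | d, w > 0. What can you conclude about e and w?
e = w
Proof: Because b = e and w ≤ b, w ≤ e. From d = g and g = w, d = w. Since e | d, e | w. Since w > 0, e ≤ w. Because w ≤ e, w = e. Then e = w.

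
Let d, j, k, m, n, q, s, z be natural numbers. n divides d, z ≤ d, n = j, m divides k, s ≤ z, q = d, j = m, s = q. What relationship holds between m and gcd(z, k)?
m divides gcd(z, k)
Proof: Since n = j and j = m, n = m. s = q and q = d, so s = d. Since s ≤ z, d ≤ z. z ≤ d, so d = z. Since n divides d, n divides z. n = m, so m divides z. m divides k, so m divides gcd(z, k).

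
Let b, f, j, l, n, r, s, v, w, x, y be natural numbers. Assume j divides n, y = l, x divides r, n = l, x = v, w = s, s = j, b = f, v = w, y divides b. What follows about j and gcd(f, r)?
j divides gcd(f, r)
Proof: From n = l and j divides n, j divides l. b = f and y divides b, therefore y divides f. y = l, so l divides f. Since j divides l, j divides f. x = v and v = w, hence x = w. w = s, so x = s. From s = j, x = j. x divides r, so j divides r. Since j divides f, j divides gcd(f, r).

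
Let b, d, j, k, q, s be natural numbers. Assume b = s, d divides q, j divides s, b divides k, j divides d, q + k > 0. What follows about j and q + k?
j ≤ q + k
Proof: j divides d and d divides q, therefore j divides q. b = s and b divides k, therefore s divides k. j divides s, so j divides k. j divides q, so j divides q + k. Since q + k > 0, j ≤ q + k.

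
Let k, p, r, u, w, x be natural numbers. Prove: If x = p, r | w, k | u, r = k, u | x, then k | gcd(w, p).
Since r = k and r | w, k | w. Since x = p and u | x, u | p. k | u, so k | p. Since k | w, k | gcd(w, p).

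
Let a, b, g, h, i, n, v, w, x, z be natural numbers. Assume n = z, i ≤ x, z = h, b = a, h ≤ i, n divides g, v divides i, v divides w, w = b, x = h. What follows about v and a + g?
v divides a + g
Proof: w = b and v divides w, therefore v divides b. b = a, so v divides a. x = h and i ≤ x, so i ≤ h. From h ≤ i, h = i. Since z = h, z = i. n = z and n divides g, therefore z divides g. z = i, so i divides g. v divides i, so v divides g. v divides a, so v divides a + g.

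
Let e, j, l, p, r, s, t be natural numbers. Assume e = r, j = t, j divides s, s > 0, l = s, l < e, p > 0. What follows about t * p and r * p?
t * p < r * p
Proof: j = t and j divides s, so t divides s. Since s > 0, t ≤ s. l = s and l < e, therefore s < e. Since t ≤ s, t < e. Since e = r, t < r. Combined with p > 0, by multiplying by a positive, t * p < r * p.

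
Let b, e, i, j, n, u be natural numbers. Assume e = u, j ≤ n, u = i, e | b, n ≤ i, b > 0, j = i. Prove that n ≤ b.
Because j = i and j ≤ n, i ≤ n. Since n ≤ i, i = n. e = u and e | b, hence u | b. u = i, so i | b. Since b > 0, i ≤ b. Because i = n, n ≤ b.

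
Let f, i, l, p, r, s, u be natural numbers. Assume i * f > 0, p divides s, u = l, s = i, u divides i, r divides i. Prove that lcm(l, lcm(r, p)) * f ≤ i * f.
u = l and u divides i, hence l divides i. s = i and p divides s, hence p divides i. r divides i, so lcm(r, p) divides i. l divides i, so lcm(l, lcm(r, p)) divides i. Then lcm(l, lcm(r, p)) * f divides i * f. Since i * f > 0, lcm(l, lcm(r, p)) * f ≤ i * f.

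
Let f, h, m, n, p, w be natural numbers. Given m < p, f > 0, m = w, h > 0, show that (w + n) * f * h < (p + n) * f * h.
m = w and m < p, hence w < p. Then w + n < p + n. Combined with f > 0, by multiplying by a positive, (w + n) * f < (p + n) * f. Since h > 0, by multiplying by a positive, (w + n) * f * h < (p + n) * f * h.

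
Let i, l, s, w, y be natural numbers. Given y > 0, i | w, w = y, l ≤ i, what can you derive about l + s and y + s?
l + s ≤ y + s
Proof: Since w = y and i | w, i | y. y > 0, so i ≤ y. l ≤ i, so l ≤ y. Then l + s ≤ y + s.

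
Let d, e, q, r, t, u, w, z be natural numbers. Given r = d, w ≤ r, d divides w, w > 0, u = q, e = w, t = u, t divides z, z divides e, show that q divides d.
Since r = d and w ≤ r, w ≤ d. d divides w and w > 0, therefore d ≤ w. From w ≤ d, w = d. From t = u and t divides z, u divides z. Since z divides e, u divides e. Since e = w, u divides w. Since u = q, q divides w. w = d, so q divides d.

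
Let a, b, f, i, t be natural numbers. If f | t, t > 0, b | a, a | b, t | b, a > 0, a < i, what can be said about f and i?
f < i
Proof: f | t and t > 0, thus f ≤ t. b | a and a | b, therefore b = a. t | b, so t | a. a > 0, so t ≤ a. Since a < i, t < i. f ≤ t, so f < i.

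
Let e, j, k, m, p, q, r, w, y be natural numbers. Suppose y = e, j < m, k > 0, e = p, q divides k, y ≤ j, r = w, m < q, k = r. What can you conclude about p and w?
p < w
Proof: y ≤ j and j < m, thus y < m. y = e, so e < m. Since e = p, p < m. k = r and r = w, thus k = w. q divides k and k > 0, hence q ≤ k. k = w, so q ≤ w. Since m < q, m < w. p < m, so p < w.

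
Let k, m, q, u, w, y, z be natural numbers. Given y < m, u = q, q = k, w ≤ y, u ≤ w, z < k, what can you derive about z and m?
z < m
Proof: From u = q and u ≤ w, q ≤ w. Because q = k, k ≤ w. Because w ≤ y, k ≤ y. y < m, so k < m. Because z < k, z < m.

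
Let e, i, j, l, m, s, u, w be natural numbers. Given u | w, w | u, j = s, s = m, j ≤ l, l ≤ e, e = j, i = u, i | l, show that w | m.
Because u | w and w | u, u = w. i = u, so i = w. j = s and s = m, therefore j = m. Since e = j and l ≤ e, l ≤ j. j ≤ l, so l = j. i | l, so i | j. Because j = m, i | m. i = w, so w | m.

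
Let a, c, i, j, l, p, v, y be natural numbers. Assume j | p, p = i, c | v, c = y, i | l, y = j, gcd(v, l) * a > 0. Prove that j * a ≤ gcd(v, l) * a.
c = y and y = j, so c = j. c | v, so j | v. p = i and j | p, thus j | i. From i | l, j | l. j | v, so j | gcd(v, l). Then j * a | gcd(v, l) * a. Since gcd(v, l) * a > 0, j * a ≤ gcd(v, l) * a.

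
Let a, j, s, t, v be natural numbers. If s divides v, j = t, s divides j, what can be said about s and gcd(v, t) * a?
s divides gcd(v, t) * a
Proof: Since j = t and s divides j, s divides t. s divides v, so s divides gcd(v, t). Then s divides gcd(v, t) * a.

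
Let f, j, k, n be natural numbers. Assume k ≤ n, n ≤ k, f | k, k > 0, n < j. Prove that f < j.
k ≤ n and n ≤ k, so k = n. f | k and k > 0, thus f ≤ k. k = n, so f ≤ n. From n < j, f < j.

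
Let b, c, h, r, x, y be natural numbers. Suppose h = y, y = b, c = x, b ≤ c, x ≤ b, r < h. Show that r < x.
Since h = y and y = b, h = b. Because c = x and b ≤ c, b ≤ x. x ≤ b, so b = x. h = b, so h = x. Because r < h, r < x.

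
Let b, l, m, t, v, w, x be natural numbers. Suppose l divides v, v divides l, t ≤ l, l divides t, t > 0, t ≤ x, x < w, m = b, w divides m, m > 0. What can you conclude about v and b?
v < b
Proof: Because l divides v and v divides l, l = v. From l divides t and t > 0, l ≤ t. Since t ≤ l, t = l. t ≤ x, so l ≤ x. Because w divides m and m > 0, w ≤ m. m = b, so w ≤ b. Since x < w, x < b. Since l ≤ x, l < b. l = v, so v < b.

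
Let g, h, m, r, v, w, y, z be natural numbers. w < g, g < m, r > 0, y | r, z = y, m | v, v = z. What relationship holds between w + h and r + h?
w + h < r + h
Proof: Because w < g and g < m, w < m. v = z and z = y, so v = y. m | v, so m | y. Because y | r, m | r. Since r > 0, m ≤ r. Since w < m, w < r. Then w + h < r + h.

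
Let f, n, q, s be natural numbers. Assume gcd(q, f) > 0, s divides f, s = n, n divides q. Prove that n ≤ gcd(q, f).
Since s = n and s divides f, n divides f. Because n divides q, n divides gcd(q, f). Since gcd(q, f) > 0, n ≤ gcd(q, f).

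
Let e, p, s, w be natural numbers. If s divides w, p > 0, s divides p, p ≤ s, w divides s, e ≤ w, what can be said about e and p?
e ≤ p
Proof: w divides s and s divides w, hence w = s. s divides p and p > 0, hence s ≤ p. Since p ≤ s, s = p. From w = s, w = p. Since e ≤ w, e ≤ p.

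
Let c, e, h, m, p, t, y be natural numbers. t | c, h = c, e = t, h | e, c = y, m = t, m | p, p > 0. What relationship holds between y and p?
y ≤ p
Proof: e = t and h | e, therefore h | t. Because h = c, c | t. Since t | c, t = c. Since c = y, t = y. m = t and m | p, thus t | p. Since p > 0, t ≤ p. Since t = y, y ≤ p.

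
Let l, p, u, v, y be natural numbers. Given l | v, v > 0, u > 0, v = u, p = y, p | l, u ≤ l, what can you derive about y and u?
y ≤ u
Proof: l | v and v > 0, so l ≤ v. v = u, so l ≤ u. Since u ≤ l, l = u. p = y and p | l, hence y | l. From l = u, y | u. u > 0, so y ≤ u.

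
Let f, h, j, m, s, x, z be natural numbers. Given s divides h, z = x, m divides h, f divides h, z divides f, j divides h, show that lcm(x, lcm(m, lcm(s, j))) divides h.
z divides f and f divides h, so z divides h. z = x, so x divides h. s divides h and j divides h, hence lcm(s, j) divides h. Since m divides h, lcm(m, lcm(s, j)) divides h. Since x divides h, lcm(x, lcm(m, lcm(s, j))) divides h.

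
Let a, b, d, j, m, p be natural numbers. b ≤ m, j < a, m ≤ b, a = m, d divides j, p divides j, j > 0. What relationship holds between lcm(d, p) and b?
lcm(d, p) < b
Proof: m ≤ b and b ≤ m, therefore m = b. d divides j and p divides j, therefore lcm(d, p) divides j. Because j > 0, lcm(d, p) ≤ j. a = m and j < a, therefore j < m. Since lcm(d, p) ≤ j, lcm(d, p) < m. Since m = b, lcm(d, p) < b.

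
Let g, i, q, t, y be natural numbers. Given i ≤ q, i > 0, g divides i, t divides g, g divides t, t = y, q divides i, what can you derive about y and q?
y ≤ q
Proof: q divides i and i > 0, so q ≤ i. i ≤ q, so i = q. Since g divides t and t divides g, g = t. From t = y, g = y. Because g divides i and i > 0, g ≤ i. g = y, so y ≤ i. i = q, so y ≤ q.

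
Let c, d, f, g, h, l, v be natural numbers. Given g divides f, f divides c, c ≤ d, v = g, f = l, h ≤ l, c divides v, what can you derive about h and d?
h ≤ d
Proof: v = g and c divides v, so c divides g. Since g divides f, c divides f. f divides c, so c = f. Because c ≤ d, f ≤ d. From f = l, l ≤ d. h ≤ l, so h ≤ d.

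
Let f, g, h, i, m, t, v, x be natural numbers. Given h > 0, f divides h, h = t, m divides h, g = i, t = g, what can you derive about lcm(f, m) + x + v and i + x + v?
lcm(f, m) + x + v ≤ i + x + v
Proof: Since h = t and t = g, h = g. g = i, so h = i. f divides h and m divides h, therefore lcm(f, m) divides h. Since h > 0, lcm(f, m) ≤ h. h = i, so lcm(f, m) ≤ i. Then lcm(f, m) + x ≤ i + x. Then lcm(f, m) + x + v ≤ i + x + v.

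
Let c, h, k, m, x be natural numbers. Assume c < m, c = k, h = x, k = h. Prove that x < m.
c = k and k = h, so c = h. h = x, so c = x. c < m, so x < m.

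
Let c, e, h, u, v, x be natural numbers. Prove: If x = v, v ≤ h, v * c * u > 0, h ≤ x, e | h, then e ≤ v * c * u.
x = v and h ≤ x, hence h ≤ v. Since v ≤ h, h = v. Since e | h, e | v. Then e | v * c. Then e | v * c * u. v * c * u > 0, so e ≤ v * c * u.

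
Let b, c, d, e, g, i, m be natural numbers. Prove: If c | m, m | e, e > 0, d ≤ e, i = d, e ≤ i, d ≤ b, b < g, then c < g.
c | m and m | e, therefore c | e. e > 0, so c ≤ e. i = d and e ≤ i, thus e ≤ d. Because d ≤ e, d = e. d ≤ b and b < g, therefore d < g. d = e, so e < g. c ≤ e, so c < g.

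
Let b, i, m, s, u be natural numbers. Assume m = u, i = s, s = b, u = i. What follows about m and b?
m = b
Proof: m = u and u = i, so m = i. i = s, so m = s. s = b, so m = b.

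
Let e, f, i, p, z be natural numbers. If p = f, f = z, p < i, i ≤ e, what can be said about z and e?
z < e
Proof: From p = f and f = z, p = z. p < i and i ≤ e, hence p < e. p = z, so z < e.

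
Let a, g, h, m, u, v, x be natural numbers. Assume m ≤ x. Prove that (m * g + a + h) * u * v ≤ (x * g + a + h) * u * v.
From m ≤ x, m * g ≤ x * g. Then m * g + a ≤ x * g + a. Then m * g + a + h ≤ x * g + a + h. Then (m * g + a + h) * u ≤ (x * g + a + h) * u. Then (m * g + a + h) * u * v ≤ (x * g + a + h) * u * v.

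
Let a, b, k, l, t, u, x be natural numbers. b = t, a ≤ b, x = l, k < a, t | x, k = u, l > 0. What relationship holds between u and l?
u < l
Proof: From k < a and a ≤ b, k < b. Since k = u, u < b. Since b = t, u < t. From x = l and t | x, t | l. l > 0, so t ≤ l. Since u < t, u < l.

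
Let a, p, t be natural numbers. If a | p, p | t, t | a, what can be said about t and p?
t = p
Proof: t | a and a | p, therefore t | p. Because p | t, t = p.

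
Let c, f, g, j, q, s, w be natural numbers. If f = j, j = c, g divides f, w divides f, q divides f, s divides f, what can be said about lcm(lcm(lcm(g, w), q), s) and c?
lcm(lcm(lcm(g, w), q), s) divides c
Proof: f = j and j = c, hence f = c. g divides f and w divides f, so lcm(g, w) divides f. Since q divides f, lcm(lcm(g, w), q) divides f. Since s divides f, lcm(lcm(lcm(g, w), q), s) divides f. f = c, so lcm(lcm(lcm(g, w), q), s) divides c.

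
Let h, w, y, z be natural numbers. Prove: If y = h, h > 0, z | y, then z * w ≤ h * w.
y = h and z | y, therefore z | h. Since h > 0, z ≤ h. Then z * w ≤ h * w.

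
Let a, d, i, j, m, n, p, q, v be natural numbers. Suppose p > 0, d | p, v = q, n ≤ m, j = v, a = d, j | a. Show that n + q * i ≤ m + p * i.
a = d and j | a, thus j | d. Because d | p, j | p. Since p > 0, j ≤ p. j = v, so v ≤ p. Since v = q, q ≤ p. Then q * i ≤ p * i. Since n ≤ m, n + q * i ≤ m + p * i.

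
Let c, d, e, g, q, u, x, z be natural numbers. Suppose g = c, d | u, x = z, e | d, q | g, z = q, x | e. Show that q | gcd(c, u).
g = c and q | g, thus q | c. Since x = z and x | e, z | e. Since z = q, q | e. From e | d, q | d. d | u, so q | u. q | c, so q | gcd(c, u).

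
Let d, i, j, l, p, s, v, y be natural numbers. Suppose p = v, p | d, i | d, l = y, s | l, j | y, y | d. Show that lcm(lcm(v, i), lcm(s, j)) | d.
Since p = v and p | d, v | d. Since i | d, lcm(v, i) | d. Because l = y and s | l, s | y. j | y, so lcm(s, j) | y. y | d, so lcm(s, j) | d. Because lcm(v, i) | d, lcm(lcm(v, i), lcm(s, j)) | d.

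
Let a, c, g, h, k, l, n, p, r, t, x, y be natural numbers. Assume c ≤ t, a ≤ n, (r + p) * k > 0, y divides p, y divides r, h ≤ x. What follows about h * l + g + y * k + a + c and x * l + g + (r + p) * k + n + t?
h * l + g + y * k + a + c ≤ x * l + g + (r + p) * k + n + t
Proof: h ≤ x. By multiplying by a non-negative, h * l ≤ x * l. Then h * l + g ≤ x * l + g. y divides r and y divides p, so y divides r + p. Then y * k divides (r + p) * k. (r + p) * k > 0, so y * k ≤ (r + p) * k. Because a ≤ n and c ≤ t, a + c ≤ n + t. Since y * k ≤ (r + p) * k, y * k + a + c ≤ (r + p) * k + n + t. Because h * l + g ≤ x * l + g, h * l + g + y * k + a + c ≤ x * l + g + (r + p) * k + n + t.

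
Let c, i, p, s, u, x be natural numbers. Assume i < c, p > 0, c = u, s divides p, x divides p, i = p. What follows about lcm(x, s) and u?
lcm(x, s) < u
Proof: Since x divides p and s divides p, lcm(x, s) divides p. Since p > 0, lcm(x, s) ≤ p. i = p and i < c, hence p < c. Since lcm(x, s) ≤ p, lcm(x, s) < c. c = u, so lcm(x, s) < u.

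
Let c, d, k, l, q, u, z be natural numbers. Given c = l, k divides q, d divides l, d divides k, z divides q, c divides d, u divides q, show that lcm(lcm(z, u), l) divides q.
z divides q and u divides q, therefore lcm(z, u) divides q. From c = l and c divides d, l divides d. d divides l, so d = l. Since d divides k and k divides q, d divides q. Since d = l, l divides q. Since lcm(z, u) divides q, lcm(lcm(z, u), l) divides q.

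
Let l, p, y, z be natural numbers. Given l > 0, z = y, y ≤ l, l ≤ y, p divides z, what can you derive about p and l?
p ≤ l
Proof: From y ≤ l and l ≤ y, y = l. Since z = y and p divides z, p divides y. Since y = l, p divides l. l > 0, so p ≤ l.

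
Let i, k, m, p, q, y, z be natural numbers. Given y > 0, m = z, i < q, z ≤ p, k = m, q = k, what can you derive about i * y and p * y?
i * y < p * y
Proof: k = m and m = z, so k = z. q = k and i < q, hence i < k. k = z, so i < z. z ≤ p, so i < p. Since y > 0, i * y < p * y.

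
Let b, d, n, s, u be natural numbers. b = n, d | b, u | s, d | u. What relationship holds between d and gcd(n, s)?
d | gcd(n, s)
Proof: Since b = n and d | b, d | n. d | u and u | s, therefore d | s. Since d | n, d | gcd(n, s).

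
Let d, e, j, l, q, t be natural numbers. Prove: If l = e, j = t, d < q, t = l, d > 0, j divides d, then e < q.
j = t and j divides d, hence t divides d. d > 0, so t ≤ d. Since d < q, t < q. Since t = l, l < q. l = e, so e < q.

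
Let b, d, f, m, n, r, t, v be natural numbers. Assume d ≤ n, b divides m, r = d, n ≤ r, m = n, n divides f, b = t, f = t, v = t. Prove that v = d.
m = n and b divides m, thus b divides n. b = t, so t divides n. From f = t and n divides f, n divides t. Since t divides n, t = n. Since v = t, v = n. r = d and n ≤ r, therefore n ≤ d. Since d ≤ n, n = d. Since v = n, v = d.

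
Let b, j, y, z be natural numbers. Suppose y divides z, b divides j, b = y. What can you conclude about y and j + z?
y divides j + z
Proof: b = y and b divides j, hence y divides j. y divides z, so y divides j + z.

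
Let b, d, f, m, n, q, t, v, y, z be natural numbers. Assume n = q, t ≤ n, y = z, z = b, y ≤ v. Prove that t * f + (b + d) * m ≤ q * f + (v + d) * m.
Because n = q and t ≤ n, t ≤ q. By multiplying by a non-negative, t * f ≤ q * f. y = z and z = b, hence y = b. Since y ≤ v, b ≤ v. Then b + d ≤ v + d. By multiplying by a non-negative, (b + d) * m ≤ (v + d) * m. Since t * f ≤ q * f, t * f + (b + d) * m ≤ q * f + (v + d) * m.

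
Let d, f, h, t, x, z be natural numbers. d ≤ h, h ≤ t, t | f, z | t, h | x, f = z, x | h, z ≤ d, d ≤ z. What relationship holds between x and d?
x = d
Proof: x | h and h | x, thus x = h. Because f = z and t | f, t | z. z | t, so t = z. From z ≤ d and d ≤ z, z = d. Since t = z, t = d. h ≤ t, so h ≤ d. d ≤ h, so h = d. Since x = h, x = d.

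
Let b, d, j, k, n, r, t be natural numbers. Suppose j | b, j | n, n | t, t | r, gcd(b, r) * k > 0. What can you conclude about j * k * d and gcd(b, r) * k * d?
j * k * d ≤ gcd(b, r) * k * d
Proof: Since j | n and n | t, j | t. t | r, so j | r. j | b, so j | gcd(b, r). Then j * k | gcd(b, r) * k. gcd(b, r) * k > 0, so j * k ≤ gcd(b, r) * k. Then j * k * d ≤ gcd(b, r) * k * d.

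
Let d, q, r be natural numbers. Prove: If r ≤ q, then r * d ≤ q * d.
r ≤ q. By multiplying by a non-negative, r * d ≤ q * d.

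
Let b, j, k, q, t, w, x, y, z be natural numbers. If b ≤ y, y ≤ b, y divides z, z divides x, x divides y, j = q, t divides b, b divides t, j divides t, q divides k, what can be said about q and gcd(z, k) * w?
q divides gcd(z, k) * w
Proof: b ≤ y and y ≤ b, thus b = y. Because z divides x and x divides y, z divides y. y divides z, so y = z. Since b = y, b = z. t divides b and b divides t, so t = b. j divides t, so j divides b. From j = q, q divides b. b = z, so q divides z. Since q divides k, q divides gcd(z, k). Then q divides gcd(z, k) * w.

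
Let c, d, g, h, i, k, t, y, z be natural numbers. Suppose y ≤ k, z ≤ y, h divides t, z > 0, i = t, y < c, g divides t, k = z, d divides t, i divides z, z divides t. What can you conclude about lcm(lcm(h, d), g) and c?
lcm(lcm(h, d), g) < c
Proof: i = t and i divides z, hence t divides z. Since z divides t, t = z. Since h divides t and d divides t, lcm(h, d) divides t. Since g divides t, lcm(lcm(h, d), g) divides t. Since t = z, lcm(lcm(h, d), g) divides z. z > 0, so lcm(lcm(h, d), g) ≤ z. k = z and y ≤ k, hence y ≤ z. z ≤ y, so y = z. Since y < c, z < c. lcm(lcm(h, d), g) ≤ z, so lcm(lcm(h, d), g) < c.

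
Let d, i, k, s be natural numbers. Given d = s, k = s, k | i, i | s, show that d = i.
k = s and k | i, thus s | i. i | s, so s = i. From d = s, d = i.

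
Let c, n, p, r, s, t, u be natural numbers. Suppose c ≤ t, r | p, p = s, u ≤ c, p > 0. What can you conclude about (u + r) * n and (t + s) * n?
(u + r) * n ≤ (t + s) * n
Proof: u ≤ c and c ≤ t, thus u ≤ t. From r | p and p > 0, r ≤ p. Since p = s, r ≤ s. u ≤ t, so u + r ≤ t + s. Then (u + r) * n ≤ (t + s) * n.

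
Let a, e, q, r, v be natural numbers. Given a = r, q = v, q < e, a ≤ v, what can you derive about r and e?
r < e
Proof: a = r and a ≤ v, therefore r ≤ v. From q = v and q < e, v < e. Since r ≤ v, r < e.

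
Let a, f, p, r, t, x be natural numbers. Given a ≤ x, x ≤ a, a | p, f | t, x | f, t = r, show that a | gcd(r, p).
x ≤ a and a ≤ x, hence x = a. x | f, so a | f. t = r and f | t, thus f | r. a | f, so a | r. Since a | p, a | gcd(r, p).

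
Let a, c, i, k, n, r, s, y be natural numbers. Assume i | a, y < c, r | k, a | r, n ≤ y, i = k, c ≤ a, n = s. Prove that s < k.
From n = s and n ≤ y, s ≤ y. a | r and r | k, therefore a | k. i = k and i | a, thus k | a. From a | k, a = k. From y < c and c ≤ a, y < a. a = k, so y < k. Since s ≤ y, s < k.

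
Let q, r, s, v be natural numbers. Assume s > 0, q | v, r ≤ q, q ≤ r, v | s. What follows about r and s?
r ≤ s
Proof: Since q ≤ r and r ≤ q, q = r. Since q | v and v | s, q | s. Since s > 0, q ≤ s. q = r, so r ≤ s.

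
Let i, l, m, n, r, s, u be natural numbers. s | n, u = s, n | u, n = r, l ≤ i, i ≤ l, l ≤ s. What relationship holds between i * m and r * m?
i * m ≤ r * m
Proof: Because u = s and n | u, n | s. s | n, so s = n. Since n = r, s = r. Since l ≤ i and i ≤ l, l = i. Since l ≤ s, i ≤ s. Since s = r, i ≤ r. Then i * m ≤ r * m.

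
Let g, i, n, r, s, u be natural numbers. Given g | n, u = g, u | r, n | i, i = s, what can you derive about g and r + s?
g | r + s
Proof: u = g and u | r, thus g | r. From g | n and n | i, g | i. i = s, so g | s. g | r, so g | r + s.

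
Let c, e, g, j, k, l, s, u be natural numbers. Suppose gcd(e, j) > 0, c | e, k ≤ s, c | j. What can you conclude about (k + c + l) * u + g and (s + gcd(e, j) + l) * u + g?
(k + c + l) * u + g ≤ (s + gcd(e, j) + l) * u + g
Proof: c | e and c | j, so c | gcd(e, j). Since gcd(e, j) > 0, c ≤ gcd(e, j). Then c + l ≤ gcd(e, j) + l. Since k ≤ s, k + c + l ≤ s + gcd(e, j) + l. Then (k + c + l) * u ≤ (s + gcd(e, j) + l) * u. Then (k + c + l) * u + g ≤ (s + gcd(e, j) + l) * u + g.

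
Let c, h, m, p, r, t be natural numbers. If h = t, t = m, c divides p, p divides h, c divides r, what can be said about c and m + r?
c divides m + r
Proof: h = t and t = m, thus h = m. c divides p and p divides h, so c divides h. Since h = m, c divides m. Because c divides r, c divides m + r.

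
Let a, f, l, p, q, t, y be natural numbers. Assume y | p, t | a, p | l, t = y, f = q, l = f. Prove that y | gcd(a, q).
t = y and t | a, so y | a. Because l = f and p | l, p | f. f = q, so p | q. Since y | p, y | q. Since y | a, y | gcd(a, q).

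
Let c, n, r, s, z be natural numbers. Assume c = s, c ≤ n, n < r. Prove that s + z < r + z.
From c = s and c ≤ n, s ≤ n. Since n < r, s < r. Then s + z < r + z.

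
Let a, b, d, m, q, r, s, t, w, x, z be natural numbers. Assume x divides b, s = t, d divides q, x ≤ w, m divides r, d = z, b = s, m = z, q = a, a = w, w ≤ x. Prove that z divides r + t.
m = z and m divides r, so z divides r. Since q = a and a = w, q = w. d = z and d divides q, therefore z divides q. q = w, so z divides w. Since b = s and s = t, b = t. x ≤ w and w ≤ x, so x = w. Since x divides b, w divides b. Since b = t, w divides t. Since z divides w, z divides t. From z divides r, z divides r + t.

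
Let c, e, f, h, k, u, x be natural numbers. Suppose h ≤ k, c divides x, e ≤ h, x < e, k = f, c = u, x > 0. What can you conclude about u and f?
u < f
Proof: c = u and c divides x, hence u divides x. Since x > 0, u ≤ x. Because x < e and e ≤ h, x < h. k = f and h ≤ k, therefore h ≤ f. Since x < h, x < f. Since u ≤ x, u < f.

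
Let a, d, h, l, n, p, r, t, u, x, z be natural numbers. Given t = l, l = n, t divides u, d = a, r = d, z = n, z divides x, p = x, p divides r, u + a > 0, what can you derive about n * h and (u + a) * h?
n * h ≤ (u + a) * h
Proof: t = l and l = n, thus t = n. t divides u, so n divides u. z = n and z divides x, so n divides x. p = x and p divides r, thus x divides r. n divides x, so n divides r. r = d, so n divides d. d = a, so n divides a. Because n divides u, n divides u + a. Since u + a > 0, n ≤ u + a. By multiplying by a non-negative, n * h ≤ (u + a) * h.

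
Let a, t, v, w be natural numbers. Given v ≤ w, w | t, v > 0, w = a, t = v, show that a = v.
t = v and w | t, hence w | v. v > 0, so w ≤ v. Since v ≤ w, v = w. w = a, so v = a. Then a = v.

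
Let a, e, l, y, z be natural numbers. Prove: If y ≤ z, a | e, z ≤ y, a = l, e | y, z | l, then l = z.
Because y ≤ z and z ≤ y, y = z. a | e and e | y, hence a | y. Since a = l, l | y. Since y = z, l | z. Since z | l, l = z.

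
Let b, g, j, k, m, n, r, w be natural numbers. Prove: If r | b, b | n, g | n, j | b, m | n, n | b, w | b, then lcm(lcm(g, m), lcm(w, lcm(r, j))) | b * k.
n | b and b | n, so n = b. Since g | n and m | n, lcm(g, m) | n. Since n = b, lcm(g, m) | b. From r | b and j | b, lcm(r, j) | b. w | b, so lcm(w, lcm(r, j)) | b. lcm(g, m) | b, so lcm(lcm(g, m), lcm(w, lcm(r, j))) | b. Then lcm(lcm(g, m), lcm(w, lcm(r, j))) | b * k.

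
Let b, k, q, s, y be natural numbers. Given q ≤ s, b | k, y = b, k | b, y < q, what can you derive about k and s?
k < s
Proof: b | k and k | b, thus b = k. y = b, so y = k. Because y < q and q ≤ s, y < s. y = k, so k < s.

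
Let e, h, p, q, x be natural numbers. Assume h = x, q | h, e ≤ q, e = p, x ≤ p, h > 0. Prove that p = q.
e = p and e ≤ q, thus p ≤ q. q | h and h > 0, hence q ≤ h. Since h = x, q ≤ x. x ≤ p, so q ≤ p. p ≤ q, so p = q.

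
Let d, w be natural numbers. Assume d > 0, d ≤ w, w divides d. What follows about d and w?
d = w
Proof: w divides d and d > 0, therefore w ≤ d. Since d ≤ w, w = d. Then d = w.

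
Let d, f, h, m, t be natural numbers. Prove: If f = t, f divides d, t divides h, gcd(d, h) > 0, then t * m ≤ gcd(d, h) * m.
f = t and f divides d, therefore t divides d. t divides h, so t divides gcd(d, h). gcd(d, h) > 0, so t ≤ gcd(d, h). By multiplying by a non-negative, t * m ≤ gcd(d, h) * m.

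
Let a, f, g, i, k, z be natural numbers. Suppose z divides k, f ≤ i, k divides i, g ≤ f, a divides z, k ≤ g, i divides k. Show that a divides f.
Because k ≤ g and g ≤ f, k ≤ f. i divides k and k divides i, thus i = k. Because f ≤ i, f ≤ k. Since k ≤ f, k = f. a divides z and z divides k, so a divides k. Since k = f, a divides f.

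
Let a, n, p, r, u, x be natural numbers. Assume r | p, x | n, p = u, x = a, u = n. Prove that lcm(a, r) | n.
x = a and x | n, hence a | n. Because p = u and u = n, p = n. Since r | p, r | n. Since a | n, lcm(a, r) | n.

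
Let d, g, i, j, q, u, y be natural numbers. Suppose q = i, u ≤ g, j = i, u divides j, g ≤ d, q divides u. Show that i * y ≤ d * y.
Because j = i and u divides j, u divides i. From q = i and q divides u, i divides u. u divides i, so u = i. From u ≤ g and g ≤ d, u ≤ d. u = i, so i ≤ d. By multiplying by a non-negative, i * y ≤ d * y.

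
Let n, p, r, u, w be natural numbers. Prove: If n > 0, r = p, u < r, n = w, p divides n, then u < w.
r = p and u < r, therefore u < p. Because p divides n and n > 0, p ≤ n. Since n = w, p ≤ w. Since u < p, u < w.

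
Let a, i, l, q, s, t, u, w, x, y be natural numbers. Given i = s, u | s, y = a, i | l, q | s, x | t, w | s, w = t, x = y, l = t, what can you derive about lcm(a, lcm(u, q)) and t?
lcm(a, lcm(u, q)) | t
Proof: From x = y and y = a, x = a. x | t, so a | t. l = t and i | l, thus i | t. Since i = s, s | t. w = t and w | s, thus t | s. s | t, so s = t. u | s and q | s, hence lcm(u, q) | s. s = t, so lcm(u, q) | t. Because a | t, lcm(a, lcm(u, q)) | t.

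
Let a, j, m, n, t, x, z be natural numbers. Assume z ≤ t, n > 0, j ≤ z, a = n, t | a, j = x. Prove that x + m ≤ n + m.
From j = x and j ≤ z, x ≤ z. Since z ≤ t, x ≤ t. From a = n and t | a, t | n. Since n > 0, t ≤ n. Because x ≤ t, x ≤ n. Then x + m ≤ n + m.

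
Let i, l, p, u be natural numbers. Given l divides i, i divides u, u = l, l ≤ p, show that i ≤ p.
u = l and i divides u, so i divides l. l divides i, so l = i. l ≤ p, so i ≤ p.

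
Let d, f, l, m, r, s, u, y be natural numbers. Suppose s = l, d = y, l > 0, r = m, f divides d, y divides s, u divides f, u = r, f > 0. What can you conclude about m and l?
m ≤ l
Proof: u = r and u divides f, thus r divides f. r = m, so m divides f. f > 0, so m ≤ f. d = y and f divides d, so f divides y. Because s = l and y divides s, y divides l. Since f divides y, f divides l. Since l > 0, f ≤ l. m ≤ f, so m ≤ l.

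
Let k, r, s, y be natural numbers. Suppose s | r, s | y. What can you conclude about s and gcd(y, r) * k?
s | gcd(y, r) * k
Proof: Since s | y and s | r, s | gcd(y, r). Then s | gcd(y, r) * k.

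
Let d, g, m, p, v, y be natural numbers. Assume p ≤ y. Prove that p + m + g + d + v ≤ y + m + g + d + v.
p ≤ y, thus p + m ≤ y + m. Then p + m + g ≤ y + m + g. Then p + m + g + d ≤ y + m + g + d. Then p + m + g + d + v ≤ y + m + g + d + v.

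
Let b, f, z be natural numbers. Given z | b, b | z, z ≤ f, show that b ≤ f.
Since z | b and b | z, z = b. z ≤ f, so b ≤ f.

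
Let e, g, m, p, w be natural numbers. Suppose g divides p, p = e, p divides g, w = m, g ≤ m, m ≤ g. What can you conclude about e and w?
e = w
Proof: m ≤ g and g ≤ m, thus m = g. From w = m, w = g. g divides p and p divides g, thus g = p. Since w = g, w = p. Because p = e, w = e. Then e = w.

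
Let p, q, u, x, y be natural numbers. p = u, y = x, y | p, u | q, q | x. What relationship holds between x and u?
x = u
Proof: y = x and y | p, so x | p. From p = u, x | u. u | q and q | x, hence u | x. From x | u, x = u.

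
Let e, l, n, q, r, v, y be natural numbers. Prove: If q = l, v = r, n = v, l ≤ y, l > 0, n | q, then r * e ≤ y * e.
From n = v and n | q, v | q. Because q = l, v | l. l > 0, so v ≤ l. From v = r, r ≤ l. From l ≤ y, r ≤ y. Then r * e ≤ y * e.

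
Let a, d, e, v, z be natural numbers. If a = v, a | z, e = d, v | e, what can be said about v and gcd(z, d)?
v | gcd(z, d)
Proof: Since a = v and a | z, v | z. e = d and v | e, hence v | d. v | z, so v | gcd(z, d).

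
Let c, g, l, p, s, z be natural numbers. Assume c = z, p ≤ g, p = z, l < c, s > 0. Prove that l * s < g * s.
c = z and l < c, so l < z. p = z and p ≤ g, therefore z ≤ g. Since l < z, l < g. Since s > 0, by multiplying by a positive, l * s < g * s.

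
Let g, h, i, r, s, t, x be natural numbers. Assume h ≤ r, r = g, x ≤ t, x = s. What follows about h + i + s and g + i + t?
h + i + s ≤ g + i + t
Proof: r = g and h ≤ r, hence h ≤ g. Then h + i ≤ g + i. x = s and x ≤ t, thus s ≤ t. h + i ≤ g + i, so h + i + s ≤ g + i + t.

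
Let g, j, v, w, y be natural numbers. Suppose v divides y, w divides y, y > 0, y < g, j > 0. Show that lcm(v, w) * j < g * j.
Since v divides y and w divides y, lcm(v, w) divides y. Since y > 0, lcm(v, w) ≤ y. y < g, so lcm(v, w) < g. Combining with j > 0, by multiplying by a positive, lcm(v, w) * j < g * j.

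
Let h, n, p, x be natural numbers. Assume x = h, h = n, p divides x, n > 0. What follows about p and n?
p ≤ n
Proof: Since x = h and h = n, x = n. p divides x, so p divides n. Since n > 0, p ≤ n.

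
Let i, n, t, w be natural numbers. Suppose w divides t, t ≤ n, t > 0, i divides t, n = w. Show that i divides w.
From n = w and t ≤ n, t ≤ w. From w divides t and t > 0, w ≤ t. Because t ≤ w, t = w. i divides t, so i divides w.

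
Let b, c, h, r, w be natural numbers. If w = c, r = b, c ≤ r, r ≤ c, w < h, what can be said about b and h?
b < h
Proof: c ≤ r and r ≤ c, therefore c = r. Since w = c, w = r. Since w < h, r < h. Since r = b, b < h.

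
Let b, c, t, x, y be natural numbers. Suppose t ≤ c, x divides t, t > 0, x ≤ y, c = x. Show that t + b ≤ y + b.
Since x divides t and t > 0, x ≤ t. c = x and t ≤ c, so t ≤ x. x ≤ t, so x = t. Since x ≤ y, t ≤ y. Then t + b ≤ y + b.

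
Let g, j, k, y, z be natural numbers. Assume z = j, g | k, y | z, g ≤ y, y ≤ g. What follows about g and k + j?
g | k + j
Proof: Because y ≤ g and g ≤ y, y = g. From z = j and y | z, y | j. y = g, so g | j. Since g | k, g | k + j.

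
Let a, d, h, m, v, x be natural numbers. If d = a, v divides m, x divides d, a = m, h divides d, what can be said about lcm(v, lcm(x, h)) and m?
lcm(v, lcm(x, h)) divides m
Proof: Because d = a and a = m, d = m. x divides d and h divides d, so lcm(x, h) divides d. Since d = m, lcm(x, h) divides m. v divides m, so lcm(v, lcm(x, h)) divides m.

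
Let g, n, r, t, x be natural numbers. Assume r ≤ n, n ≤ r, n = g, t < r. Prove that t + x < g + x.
Because r ≤ n and n ≤ r, r = n. n = g, so r = g. t < r, so t < g. Then t + x < g + x.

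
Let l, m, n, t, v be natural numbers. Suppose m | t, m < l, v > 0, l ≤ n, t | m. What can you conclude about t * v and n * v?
t * v < n * v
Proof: m | t and t | m, so m = t. Because m < l and l ≤ n, m < n. Since m = t, t < n. v > 0, so t * v < n * v.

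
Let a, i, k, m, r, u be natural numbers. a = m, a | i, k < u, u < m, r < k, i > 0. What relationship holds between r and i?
r < i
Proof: r < k and k < u, so r < u. u < m, so r < m. a = m and a | i, so m | i. Since i > 0, m ≤ i. Since r < m, r < i.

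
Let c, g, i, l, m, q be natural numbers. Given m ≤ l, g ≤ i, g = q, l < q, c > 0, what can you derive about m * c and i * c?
m * c < i * c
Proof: m ≤ l and l < q, thus m < q. g = q and g ≤ i, hence q ≤ i. Since m < q, m < i. Since c > 0, m * c < i * c.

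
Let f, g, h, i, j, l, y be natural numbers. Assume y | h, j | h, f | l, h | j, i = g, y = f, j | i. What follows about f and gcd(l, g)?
f | gcd(l, g)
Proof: y = f and y | h, hence f | h. Since j | h and h | j, j = h. j | i, so h | i. From i = g, h | g. Since f | h, f | g. f | l, so f | gcd(l, g).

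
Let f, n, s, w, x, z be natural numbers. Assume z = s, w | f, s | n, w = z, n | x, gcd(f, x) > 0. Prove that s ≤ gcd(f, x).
From w = z and w | f, z | f. Because z = s, s | f. Because s | n and n | x, s | x. Because s | f, s | gcd(f, x). From gcd(f, x) > 0, s ≤ gcd(f, x).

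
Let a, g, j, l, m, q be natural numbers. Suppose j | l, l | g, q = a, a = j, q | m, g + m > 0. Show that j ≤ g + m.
Because j | l and l | g, j | g. q = a and a = j, thus q = j. q | m, so j | m. Since j | g, j | g + m. g + m > 0, so j ≤ g + m.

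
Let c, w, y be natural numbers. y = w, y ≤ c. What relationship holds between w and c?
w ≤ c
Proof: Because y = w and y ≤ c, by substitution, w ≤ c.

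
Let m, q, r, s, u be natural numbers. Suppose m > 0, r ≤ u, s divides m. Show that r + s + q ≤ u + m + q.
s divides m and m > 0, so s ≤ m. r ≤ u, so r + s ≤ u + m. Then r + s + q ≤ u + m + q.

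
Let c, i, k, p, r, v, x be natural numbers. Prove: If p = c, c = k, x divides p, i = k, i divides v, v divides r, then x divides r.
Since p = c and c = k, p = k. From x divides p, x divides k. i divides v and v divides r, therefore i divides r. Since i = k, k divides r. Since x divides k, x divides r.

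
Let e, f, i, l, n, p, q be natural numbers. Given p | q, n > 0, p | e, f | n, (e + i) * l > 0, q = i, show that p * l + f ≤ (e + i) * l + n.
q = i and p | q, thus p | i. Since p | e, p | e + i. Then p * l | (e + i) * l. (e + i) * l > 0, so p * l ≤ (e + i) * l. f | n and n > 0, therefore f ≤ n. Since p * l ≤ (e + i) * l, p * l + f ≤ (e + i) * l + n.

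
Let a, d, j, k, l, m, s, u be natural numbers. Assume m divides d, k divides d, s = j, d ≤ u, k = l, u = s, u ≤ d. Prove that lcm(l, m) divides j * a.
Because d ≤ u and u ≤ d, d = u. Since u = s, d = s. s = j, so d = j. Because k = l and k divides d, l divides d. Since m divides d, lcm(l, m) divides d. Since d = j, lcm(l, m) divides j. Then lcm(l, m) divides j * a.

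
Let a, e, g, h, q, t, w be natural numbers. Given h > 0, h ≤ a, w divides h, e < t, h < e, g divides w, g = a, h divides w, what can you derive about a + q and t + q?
a + q < t + q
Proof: Since w divides h and h divides w, w = h. g = a and g divides w, hence a divides w. Since w = h, a divides h. Since h > 0, a ≤ h. Since h ≤ a, h = a. h < e, so a < e. e < t, so a < t. Then a + q < t + q.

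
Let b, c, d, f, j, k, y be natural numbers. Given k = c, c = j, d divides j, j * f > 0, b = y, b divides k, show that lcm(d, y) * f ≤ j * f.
Because k = c and b divides k, b divides c. b = y, so y divides c. Since c = j, y divides j. Because d divides j, lcm(d, y) divides j. Then lcm(d, y) * f divides j * f. j * f > 0, so lcm(d, y) * f ≤ j * f.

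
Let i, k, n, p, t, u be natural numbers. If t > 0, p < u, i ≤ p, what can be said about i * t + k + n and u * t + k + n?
i * t + k + n < u * t + k + n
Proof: Because i ≤ p and p < u, i < u. Since t > 0, i * t < u * t. Then i * t + k < u * t + k. Then i * t + k + n < u * t + k + n.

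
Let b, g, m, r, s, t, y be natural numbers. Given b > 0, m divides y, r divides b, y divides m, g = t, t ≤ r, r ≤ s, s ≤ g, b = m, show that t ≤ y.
m divides y and y divides m, thus m = y. b = m, so b = y. Because r ≤ s and s ≤ g, r ≤ g. Since g = t, r ≤ t. Since t ≤ r, r = t. r divides b and b > 0, so r ≤ b. From r = t, t ≤ b. Since b = y, t ≤ y.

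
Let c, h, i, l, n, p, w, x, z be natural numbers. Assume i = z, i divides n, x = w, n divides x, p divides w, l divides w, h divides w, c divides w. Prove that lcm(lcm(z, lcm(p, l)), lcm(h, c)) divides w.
x = w and n divides x, thus n divides w. i divides n, so i divides w. i = z, so z divides w. p divides w and l divides w, so lcm(p, l) divides w. Since z divides w, lcm(z, lcm(p, l)) divides w. From h divides w and c divides w, lcm(h, c) divides w. lcm(z, lcm(p, l)) divides w, so lcm(lcm(z, lcm(p, l)), lcm(h, c)) divides w.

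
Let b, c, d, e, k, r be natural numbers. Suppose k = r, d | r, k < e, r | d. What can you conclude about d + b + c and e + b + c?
d + b + c < e + b + c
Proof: r | d and d | r, thus r = d. Since k = r, k = d. Since k < e, d < e. Then d + b < e + b. Then d + b + c < e + b + c.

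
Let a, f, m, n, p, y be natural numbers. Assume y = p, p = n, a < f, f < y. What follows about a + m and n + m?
a + m < n + m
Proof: y = p and p = n, so y = n. From a < f and f < y, a < y. y = n, so a < n. Then a + m < n + m.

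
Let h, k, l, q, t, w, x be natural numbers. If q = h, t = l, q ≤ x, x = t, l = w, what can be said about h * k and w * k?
h * k ≤ w * k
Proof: Because t = l and l = w, t = w. From q = h and q ≤ x, h ≤ x. x = t, so h ≤ t. t = w, so h ≤ w. By multiplying by a non-negative, h * k ≤ w * k.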